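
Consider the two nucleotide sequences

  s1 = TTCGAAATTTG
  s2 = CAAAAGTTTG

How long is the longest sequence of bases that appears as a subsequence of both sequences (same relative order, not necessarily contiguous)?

Let dp[i][j] be the LCS length of the first i bases of s1 and the first j bases of s2. dp[i][j] = dp[i-1][j-1]+1 when the i-th and j-th bases match, else max(dp[i-1][j], dp[i][j-1]).
    ·  C  A  A  A  A  G  T  T  T  G
 ·  0  0  0  0  0  0  0  0  0  0  0
 T  0  0  0  0  0  0  0  1  1  1  1
 T  0  0  0  0  0  0  0  1  2  2  2
 C  0  1  1  1  1  1  1  1  2  2  2
 G  0  1  1  1  1  1  2  2  2  2  3
 A  0  1  2  2  2  2  2  2  2  2  3
 A  0  1  2  3  3  3  3  3  3  3  3
 A  0  1  2  3  4  4  4  4  4  4  4
 T  0  1  2  3  4  4  4  5  5  5  5
 T  0  1  2  3  4  4  4  5  6  6  6
 T  0  1  2  3  4  4  4  5  6  7  7
 G  0  1  2  3  4  4  5  5  6  7  8
dp[11][10] = 8. One LCS (by backtracking along matches): CAAATTTG.

8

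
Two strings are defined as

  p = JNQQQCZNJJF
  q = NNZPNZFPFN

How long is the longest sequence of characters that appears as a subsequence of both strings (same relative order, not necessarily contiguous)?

4

Let dp[i][j] be the LCS length of the first i characters of p and the first j characters of q. dp[i][j] = dp[i-1][j-1]+1 when the i-th and j-th characters match, else max(dp[i-1][j], dp[i][j-1]).
    ·  N  N  Z  P  N  Z  F  P  F  N
 ·  0  0  0  0  0  0  0  0  0  0  0
 J  0  0  0  0  0  0  0  0  0  0  0
 N  0  1  1  1  1  1  1  1  1  1  1
 Q  0  1  1  1  1  1  1  1  1  1  1
 Q  0  1  1  1  1  1  1  1  1  1  1
 Q  0  1  1  1  1  1  1  1  1  1  1
 C  0  1  1  1  1  1  1  1  1  1  1
 Z  0  1  1  2  2  2  2  2  2  2  2
 N  0  1  2  2  2  3  3  3  3  3  3
 J  0  1  2  2  2  3  3  3  3  3  3
 J  0  1  2  2  2  3  3  3  3  3  3
 F  0  1  2  2  2  3  3  4  4  4  4
dp[11][10] = 4. One LCS (by backtracking along matches): NZNF.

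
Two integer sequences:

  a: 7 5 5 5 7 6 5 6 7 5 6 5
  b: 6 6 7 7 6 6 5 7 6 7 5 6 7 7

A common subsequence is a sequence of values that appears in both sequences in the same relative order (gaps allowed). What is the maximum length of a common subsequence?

8

Taking 7 [1,3], then 7 [5,4], then 6 [6,6], then 5 [7,7], then 6 [8,9], then 7 [9,10], then 5 [10,11], then 6 [11,12] gives a common subsequence of length 8. Since dp[12][14] = 8, nothing longer is possible.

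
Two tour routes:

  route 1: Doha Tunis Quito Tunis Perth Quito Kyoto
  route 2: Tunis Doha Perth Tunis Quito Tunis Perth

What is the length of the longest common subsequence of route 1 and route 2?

5

Taking Doha (route 1 #1, route 2 #2), Tunis (route 1 #2, route 2 #4), Quito (route 1 #3, route 2 #5), Tunis (route 1 #4, route 2 #6), Perth (route 1 #5, route 2 #7) gives a common subsequence of length 5, and the DP table's final entry dp[7][7] is also 5, so no common subsequence is longer.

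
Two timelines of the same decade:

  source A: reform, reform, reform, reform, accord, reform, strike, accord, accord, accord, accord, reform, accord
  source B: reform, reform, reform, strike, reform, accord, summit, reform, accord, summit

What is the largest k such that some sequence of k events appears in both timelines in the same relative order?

7

Taking reform at source A[1]=source B[1], reform at source A[2]=source B[2], reform at source A[3]=source B[3], reform at source A[4]=source B[5], accord at source A[5]=source B[6], reform at source A[6]=source B[8], accord at source A[8]=source B[9] gives a common subsequence of length 7, and the DP table's final entry dp[13][10] is also 7, so no common subsequence is longer.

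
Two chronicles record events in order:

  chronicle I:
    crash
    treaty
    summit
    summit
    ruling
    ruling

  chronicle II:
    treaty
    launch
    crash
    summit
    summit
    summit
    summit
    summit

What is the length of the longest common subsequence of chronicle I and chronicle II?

Pick crash [1,3], summit [3,7], summit [4,8]; all 3 events appear in both, in order, and the DP table's final entry dp[6][8] is also 3, so no common subsequence is longer.

3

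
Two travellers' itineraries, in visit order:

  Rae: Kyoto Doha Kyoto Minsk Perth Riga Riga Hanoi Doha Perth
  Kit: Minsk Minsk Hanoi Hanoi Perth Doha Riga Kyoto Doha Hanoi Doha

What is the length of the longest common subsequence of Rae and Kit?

Taking Minsk (Rae #4, Kit #2), then Perth (Rae #5, Kit #5), then Riga (Rae #6, Kit #7), then Hanoi (Rae #8, Kit #10), then Doha (Rae #9, Kit #11) gives a common subsequence of length 5. Since dp[10][11] = 5, nothing longer is possible.

5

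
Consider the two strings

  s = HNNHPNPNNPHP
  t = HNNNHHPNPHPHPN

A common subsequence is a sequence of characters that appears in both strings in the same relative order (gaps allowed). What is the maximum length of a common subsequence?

One common subsequence of length 10: H [1,1], then N [2,3], then N [3,4], then H [4,6], then P [5,7], then N [6,8], then P [7,9], then P [10,11], then H [11,12], then P [12,13]. dp[12][14] = 10 confirms this is the maximum.

10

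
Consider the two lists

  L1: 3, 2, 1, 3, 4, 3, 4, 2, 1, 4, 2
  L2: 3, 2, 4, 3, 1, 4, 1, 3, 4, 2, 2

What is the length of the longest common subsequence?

One common subsequence of length 8: 3 (L1 #1, L2 #1); then 2 (L1 #2, L2 #2); then 1 (L1 #3, L2 #5); then 4 (L1 #5, L2 #6); then 3 (L1 #6, L2 #8); then 4 (L1 #7, L2 #9); then 2 (L1 #8, L2 #10); then 2 (L1 #11, L2 #11). The LCS DP gives dp[11][11] = 8, so this is optimal.

8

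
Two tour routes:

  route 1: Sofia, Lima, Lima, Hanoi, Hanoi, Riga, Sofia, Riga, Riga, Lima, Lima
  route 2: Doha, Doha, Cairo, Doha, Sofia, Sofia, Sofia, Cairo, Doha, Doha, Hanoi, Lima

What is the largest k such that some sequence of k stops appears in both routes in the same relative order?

One common subsequence of length 3: Sofia at route 1[1]=route 2[7], Hanoi at route 1[5]=route 2[11], Lima at route 1[11]=route 2[12]. The LCS DP gives dp[11][12] = 3, so this is optimal.

3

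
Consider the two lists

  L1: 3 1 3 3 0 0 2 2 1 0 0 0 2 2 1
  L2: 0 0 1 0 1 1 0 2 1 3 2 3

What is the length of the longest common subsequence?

7

Taking 0 (L1 #5, L2 #1), then 0 (L1 #6, L2 #2), then 1 (L1 #9, L2 #3), then 0 (L1 #10, L2 #4), then 0 (L1 #12, L2 #7), then 2 (L1 #13, L2 #8), then 2 (L1 #14, L2 #11) gives a common subsequence of length 7. The LCS DP gives dp[15][12] = 7, so this is optimal.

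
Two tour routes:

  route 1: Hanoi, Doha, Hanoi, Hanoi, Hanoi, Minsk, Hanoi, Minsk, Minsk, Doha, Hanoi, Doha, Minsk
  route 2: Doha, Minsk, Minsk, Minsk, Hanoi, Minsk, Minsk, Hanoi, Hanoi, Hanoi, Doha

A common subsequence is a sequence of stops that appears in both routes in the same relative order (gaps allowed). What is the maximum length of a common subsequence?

7

Match Doha at route 1[2]=route 2[1], then Minsk at route 1[6]=route 2[4], then Hanoi at route 1[7]=route 2[5], then Minsk at route 1[8]=route 2[6], then Minsk at route 1[9]=route 2[7], then Hanoi at route 1[11]=route 2[10], then Doha at route 1[12]=route 2[11] — 7 stops in the same relative order in both, and the DP table's final entry dp[13][11] is also 7, so no common subsequence is longer.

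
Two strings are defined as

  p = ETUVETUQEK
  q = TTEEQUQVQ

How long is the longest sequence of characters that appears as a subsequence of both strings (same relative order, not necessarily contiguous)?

4

One common subsequence of length 4: E [1,4] → U [3,6] → V [4,8] → Q [8,9]. Since dp[10][9] = 4, nothing longer is possible.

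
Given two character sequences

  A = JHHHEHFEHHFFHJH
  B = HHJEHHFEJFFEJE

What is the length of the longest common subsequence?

9

Match H [2,1], H [3,2], H [4,5], H [6,6], F [7,7], E [8,8], F [11,10], F [12,11], J [14,13] — 9 characters in the same relative order in both, and the DP table's final entry dp[15][14] is also 9, so no common subsequence is longer.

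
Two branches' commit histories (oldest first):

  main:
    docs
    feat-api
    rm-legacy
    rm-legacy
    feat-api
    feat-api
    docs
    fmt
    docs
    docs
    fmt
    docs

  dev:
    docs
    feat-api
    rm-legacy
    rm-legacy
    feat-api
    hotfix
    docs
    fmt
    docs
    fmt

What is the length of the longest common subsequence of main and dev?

9

One common subsequence of length 9: docs (main #1, dev #1), then feat-api (main #2, dev #2), then rm-legacy (main #3, dev #3), then rm-legacy (main #4, dev #4), then feat-api (main #5, dev #5), then docs (main #7, dev #7), then fmt (main #8, dev #8), then docs (main #10, dev #9), then fmt (main #11, dev #10), and the DP table's final entry dp[12][10] is also 9, so no common subsequence is longer.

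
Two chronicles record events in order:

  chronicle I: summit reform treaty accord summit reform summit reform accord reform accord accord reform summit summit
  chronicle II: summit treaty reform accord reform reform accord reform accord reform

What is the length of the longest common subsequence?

9

Taking summit at chronicle I[1]=chronicle II[1]; then reform at chronicle I[2]=chronicle II[3]; then accord at chronicle I[4]=chronicle II[4]; then reform at chronicle I[6]=chronicle II[5]; then reform at chronicle I[8]=chronicle II[6]; then accord at chronicle I[9]=chronicle II[7]; then reform at chronicle I[10]=chronicle II[8]; then accord at chronicle I[12]=chronicle II[9]; then reform at chronicle I[13]=chronicle II[10] gives a common subsequence of length 9. Since dp[15][10] = 9, nothing longer is possible.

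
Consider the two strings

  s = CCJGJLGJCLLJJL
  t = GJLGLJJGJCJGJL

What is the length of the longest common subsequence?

One common subsequence of length 9: J at s[3]=t[2], then G at s[4]=t[4], then J at s[5]=t[7], then G at s[7]=t[8], then J at s[8]=t[9], then C at s[9]=t[10], then J at s[12]=t[11], then J at s[13]=t[13], then L at s[14]=t[14]. Since dp[14][14] = 9, nothing longer is possible.

9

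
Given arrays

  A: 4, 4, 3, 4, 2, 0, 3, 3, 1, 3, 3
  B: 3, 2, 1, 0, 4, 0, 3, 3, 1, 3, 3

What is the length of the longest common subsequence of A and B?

8

One common subsequence of length 8: 3 (A #3, B #1) → 4 (A #4, B #5) → 0 (A #6, B #6) → 3 (A #7, B #7) → 3 (A #8, B #8) → 1 (A #9, B #9) → 3 (A #10, B #10) → 3 (A #11, B #11). Since dp[11][11] = 8, nothing longer is possible.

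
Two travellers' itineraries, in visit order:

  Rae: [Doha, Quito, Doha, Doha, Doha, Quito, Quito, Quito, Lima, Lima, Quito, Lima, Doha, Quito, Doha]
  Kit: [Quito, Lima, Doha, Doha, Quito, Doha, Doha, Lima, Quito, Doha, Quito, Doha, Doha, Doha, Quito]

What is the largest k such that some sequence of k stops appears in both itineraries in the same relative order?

9

One common subsequence of length 9: Doha at Rae[1]=Kit[4] → Quito at Rae[2]=Kit[5] → Doha at Rae[4]=Kit[6] → Doha at Rae[5]=Kit[7] → Lima at Rae[10]=Kit[8] → Quito at Rae[11]=Kit[9] → Doha at Rae[13]=Kit[10] → Quito at Rae[14]=Kit[11] → Doha at Rae[15]=Kit[14], and the DP table's final entry dp[15][15] is also 9, so no common subsequence is longer.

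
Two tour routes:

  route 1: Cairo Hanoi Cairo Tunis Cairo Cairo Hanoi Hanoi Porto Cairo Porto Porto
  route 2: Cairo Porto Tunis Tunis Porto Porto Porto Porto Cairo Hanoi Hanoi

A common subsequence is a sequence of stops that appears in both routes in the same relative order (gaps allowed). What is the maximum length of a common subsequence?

5

Match Cairo [1,1], Tunis [4,4], Cairo [6,9], Hanoi [7,10], Hanoi [8,11] — 5 stops in the same relative order in both. The LCS DP gives dp[12][11] = 5, so this is optimal.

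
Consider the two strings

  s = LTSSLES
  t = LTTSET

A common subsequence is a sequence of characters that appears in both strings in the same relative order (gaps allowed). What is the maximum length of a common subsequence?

4

Taking L [1,1]; then T [2,3]; then S [4,4]; then E [6,5] gives a common subsequence of length 4, and the DP table's final entry dp[7][6] is also 4, so no common subsequence is longer.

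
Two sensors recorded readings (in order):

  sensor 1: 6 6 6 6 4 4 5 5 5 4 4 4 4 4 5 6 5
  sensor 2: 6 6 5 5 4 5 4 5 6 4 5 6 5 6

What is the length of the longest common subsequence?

10

Pick 6 [3,1]; then 6 [4,2]; then 5 [7,3]; then 5 [8,4]; then 5 [9,6]; then 4 [10,7]; then 4 [14,10]; then 5 [15,11]; then 6 [16,12]; then 5 [17,13]; all 10 values appear in both, in order, and the DP table's final entry dp[17][14] is also 10, so no common subsequence is longer.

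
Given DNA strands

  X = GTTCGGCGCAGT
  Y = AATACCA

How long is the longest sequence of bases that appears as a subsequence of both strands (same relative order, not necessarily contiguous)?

4

One common subsequence of length 4: T at X[2]=Y[3] → C at X[7]=Y[5] → C at X[9]=Y[6] → A at X[10]=Y[7]. The LCS DP gives dp[12][7] = 4, so this is optimal.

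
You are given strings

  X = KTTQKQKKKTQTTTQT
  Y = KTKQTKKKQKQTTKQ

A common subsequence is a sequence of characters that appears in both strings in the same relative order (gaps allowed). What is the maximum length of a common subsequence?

11

One common subsequence of length 11: K (X #1, Y #1) → T (X #2, Y #2) → T (X #3, Y #5) → K (X #5, Y #6) → K (X #7, Y #7) → K (X #8, Y #8) → K (X #9, Y #10) → Q (X #11, Y #11) → T (X #12, Y #12) → T (X #13, Y #13) → Q (X #15, Y #15). Since dp[16][15] = 11, nothing longer is possible.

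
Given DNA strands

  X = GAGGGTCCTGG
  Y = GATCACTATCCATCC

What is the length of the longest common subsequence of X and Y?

6

One common subsequence of length 6: G [1,1] → A [2,8] → T [6,9] → C [7,10] → C [8,11] → T [9,13]. dp[11][15] = 6 confirms this is the maximum.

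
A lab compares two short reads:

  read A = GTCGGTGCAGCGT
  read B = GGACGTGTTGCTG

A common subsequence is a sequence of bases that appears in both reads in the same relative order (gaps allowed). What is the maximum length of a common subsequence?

One common subsequence of length 8: G at read A[1]=read B[2], then C at read A[3]=read B[4], then G at read A[4]=read B[5], then G at read A[5]=read B[7], then T at read A[6]=read B[9], then G at read A[7]=read B[10], then C at read A[8]=read B[11], then G at read A[12]=read B[13]. dp[13][13] = 8 confirms this is the maximum.

8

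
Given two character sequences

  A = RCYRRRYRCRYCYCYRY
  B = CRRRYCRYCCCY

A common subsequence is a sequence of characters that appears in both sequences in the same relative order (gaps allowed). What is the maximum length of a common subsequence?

Taking C [2,1]; then R [4,2]; then R [5,3]; then R [6,4]; then Y [7,5]; then C [9,6]; then R [10,7]; then Y [11,8]; then C [12,10]; then C [14,11]; then Y [17,12] gives a common subsequence of length 11. Since dp[17][12] = 11, nothing longer is possible.

11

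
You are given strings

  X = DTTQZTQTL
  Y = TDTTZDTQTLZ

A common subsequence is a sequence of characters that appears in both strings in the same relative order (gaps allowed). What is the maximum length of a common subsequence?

Let dp[i][j] be the LCS length of the first i characters of X and the first j characters of Y. dp[i][j] = dp[i-1][j-1]+1 when the i-th and j-th characters match, else max(dp[i-1][j], dp[i][j-1]).
    ·  T  D  T  T  Z  D  T  Q  T  L  Z
 ·  0  0  0  0  0  0  0  0  0  0  0  0
 D  0  0  1  1  1  1  1  1  1  1  1  1
 T  0  1  1  2  2  2  2  2  2  2  2  2
 T  0  1  1  2  3  3  3  3  3  3  3  3
 Q  0  1  1  2  3  3  3  3  4  4  4  4
 Z  0  1  1  2  3  4  4  4  4  4  4  5
 T  0  1  1  2  3  4  4  5  5  5  5  5
 Q  0  1  1  2  3  4  4  5  6  6  6  6
 T  0  1  1  2  3  4  4  5  6  7  7  7
 L  0  1  1  2  3  4  4  5  6  7  8  8
dp[9][11] = 8. One LCS (by backtracking along matches): DTTZTQTL.

8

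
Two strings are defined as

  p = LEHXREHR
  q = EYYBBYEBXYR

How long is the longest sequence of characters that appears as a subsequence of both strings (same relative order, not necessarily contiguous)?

3

Pick E (p #2, q #7), then X (p #4, q #9), then R (p #8, q #11); all 3 characters appear in both, in order. dp[8][11] = 3 confirms this is the maximum.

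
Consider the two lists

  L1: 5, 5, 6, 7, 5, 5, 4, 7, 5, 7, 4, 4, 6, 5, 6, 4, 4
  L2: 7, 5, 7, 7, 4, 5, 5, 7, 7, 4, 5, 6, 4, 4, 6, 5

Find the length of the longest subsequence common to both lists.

Match 5 [1,2] → 7 [4,4] → 5 [5,6] → 5 [6,7] → 7 [8,8] → 7 [10,9] → 4 [12,10] → 5 [14,11] → 6 [15,12] → 4 [16,13] → 4 [17,14] — 11 values in the same relative order in both, and the DP table's final entry dp[17][16] is also 11, so no common subsequence is longer.

11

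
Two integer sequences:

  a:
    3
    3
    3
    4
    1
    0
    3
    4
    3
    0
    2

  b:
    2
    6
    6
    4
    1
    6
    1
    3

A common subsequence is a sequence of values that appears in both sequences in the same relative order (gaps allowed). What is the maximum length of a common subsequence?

Match 4 [4,4], then 1 [5,7], then 3 [9,8] — 3 values in the same relative order in both. Since dp[11][8] = 3, nothing longer is possible.

3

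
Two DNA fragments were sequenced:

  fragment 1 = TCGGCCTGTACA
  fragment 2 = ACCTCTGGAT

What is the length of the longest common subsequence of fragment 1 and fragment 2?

6

Taking C at fragment 1[2]=fragment 2[2], then C at fragment 1[5]=fragment 2[3], then C at fragment 1[6]=fragment 2[5], then T at fragment 1[7]=fragment 2[6], then G at fragment 1[8]=fragment 2[8], then T at fragment 1[9]=fragment 2[10] gives a common subsequence of length 6. The LCS DP gives dp[12][10] = 6, so this is optimal.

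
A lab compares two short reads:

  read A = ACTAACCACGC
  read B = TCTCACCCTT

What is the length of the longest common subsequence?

6

Taking C at read A[2]=read B[2] → T at read A[3]=read B[3] → A at read A[5]=read B[5] → C at read A[6]=read B[6] → C at read A[7]=read B[7] → C at read A[9]=read B[8] gives a common subsequence of length 6. dp[11][10] = 6 confirms this is the maximum.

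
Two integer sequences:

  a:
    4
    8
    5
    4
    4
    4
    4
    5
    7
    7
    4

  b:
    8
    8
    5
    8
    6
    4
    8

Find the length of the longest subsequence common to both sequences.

Taking 8 at a[2]=b[2]; then 5 at a[3]=b[3]; then 4 at a[4]=b[6] gives a common subsequence of length 3. dp[11][7] = 3 confirms this is the maximum.

3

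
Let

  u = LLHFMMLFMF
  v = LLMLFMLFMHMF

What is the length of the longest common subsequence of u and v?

Match L (u #1, v #2) → L (u #2, v #4) → F (u #4, v #5) → M (u #6, v #6) → L (u #7, v #7) → F (u #8, v #8) → M (u #9, v #11) → F (u #10, v #12) — 8 characters in the same relative order in both. Since dp[10][12] = 8, nothing longer is possible.

8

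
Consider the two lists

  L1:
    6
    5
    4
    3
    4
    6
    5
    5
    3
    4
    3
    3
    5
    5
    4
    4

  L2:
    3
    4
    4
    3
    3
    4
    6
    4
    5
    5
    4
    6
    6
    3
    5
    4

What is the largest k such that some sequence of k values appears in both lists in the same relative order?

Taking 4 [3,3], 3 [4,5], 4 [5,6], 6 [6,7], 5 [7,9], 5 [8,10], 4 [10,11], 3 [12,14], 5 [14,15], 4 [16,16] gives a common subsequence of length 10. dp[16][16] = 10 confirms this is the maximum.

10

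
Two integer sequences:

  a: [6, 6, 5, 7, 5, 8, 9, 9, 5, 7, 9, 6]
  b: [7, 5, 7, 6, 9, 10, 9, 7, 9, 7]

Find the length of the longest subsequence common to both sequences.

6

Let dp[i][j] be the LCS length of the first i values of a and the first j values of b. dp[i][j] = dp[i-1][j-1]+1 when the i-th and j-th values match, else max(dp[i-1][j], dp[i][j-1]).
    ·  7  5  7  6  9 10  9  7  9  7
 ·  0  0  0  0  0  0  0  0  0  0  0
 6  0  0  0  0  1  1  1  1  1  1  1
 6  0  0  0  0  1  1  1  1  1  1  1
 5  0  0  1  1  1  1  1  1  1  1  1
 7  0  1  1  2  2  2  2  2  2  2  2
 5  0  1  2  2  2  2  2  2  2  2  2
 8  0  1  2  2  2  2  2  2  2  2  2
 9  0  1  2  2  2  3  3  3  3  3  3
 9  0  1  2  2  2  3  3  4  4  4  4
 5  0  1  2  2  2  3  3  4  4  4  4
 7  0  1  2  3  3  3  3  4  5  5  5
 9  0  1  2  3  3  4  4  4  5  6  6
 6  0  1  2  3  4  4  4  4  5  6  6
dp[12][10] = 6. One LCS (by backtracking along matches): 5, 7, 9, 9, 7, 9.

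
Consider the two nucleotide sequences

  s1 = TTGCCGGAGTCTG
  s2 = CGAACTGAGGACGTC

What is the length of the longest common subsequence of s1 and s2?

Match T at s1[2]=s2[6] → G at s1[3]=s2[7] → G at s1[6]=s2[9] → G at s1[7]=s2[10] → A at s1[8]=s2[11] → G at s1[9]=s2[13] → T at s1[10]=s2[14] → C at s1[11]=s2[15] — 8 bases in the same relative order in both. Since dp[13][15] = 8, nothing longer is possible.

8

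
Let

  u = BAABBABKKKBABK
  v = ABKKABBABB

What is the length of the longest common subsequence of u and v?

One common subsequence of length 7: B at u[1]=v[2], then A at u[3]=v[5], then B at u[4]=v[6], then B at u[5]=v[7], then A at u[6]=v[8], then B at u[11]=v[9], then B at u[13]=v[10]. Since dp[14][10] = 7, nothing longer is possible.

7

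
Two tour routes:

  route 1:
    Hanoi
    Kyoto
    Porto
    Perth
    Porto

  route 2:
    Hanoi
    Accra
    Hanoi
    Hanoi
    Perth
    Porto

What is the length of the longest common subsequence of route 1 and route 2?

Match Hanoi [1,4]; then Perth [4,5]; then Porto [5,6] — 3 stops in the same relative order in both, and the DP table's final entry dp[5][6] is also 3, so no common subsequence is longer.

3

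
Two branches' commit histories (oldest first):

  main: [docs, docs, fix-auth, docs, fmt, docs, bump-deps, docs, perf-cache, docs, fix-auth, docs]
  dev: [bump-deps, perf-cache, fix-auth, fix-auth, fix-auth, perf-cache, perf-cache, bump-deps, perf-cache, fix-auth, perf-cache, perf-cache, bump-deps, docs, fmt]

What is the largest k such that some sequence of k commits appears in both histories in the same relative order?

Match fix-auth [3,5] → bump-deps [7,8] → perf-cache [9,9] → fix-auth [11,10] → docs [12,14] — 5 commits in the same relative order in both. Since dp[12][15] = 5, nothing longer is possible.

5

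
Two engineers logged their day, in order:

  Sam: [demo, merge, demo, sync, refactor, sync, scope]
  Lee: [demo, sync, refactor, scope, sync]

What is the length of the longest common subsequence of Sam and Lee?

Pick demo [3,1]; then sync [4,2]; then refactor [5,3]; then sync [6,5]; all 4 tasks appear in both, in order. Since dp[7][5] = 4, nothing longer is possible.

4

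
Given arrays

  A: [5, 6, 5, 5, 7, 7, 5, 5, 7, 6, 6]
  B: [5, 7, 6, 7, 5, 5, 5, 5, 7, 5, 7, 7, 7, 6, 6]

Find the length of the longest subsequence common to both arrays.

9

Taking 5 at A[1]=B[1], then 6 at A[2]=B[3], then 5 at A[3]=B[8], then 5 at A[4]=B[10], then 7 at A[5]=B[11], then 7 at A[6]=B[12], then 7 at A[9]=B[13], then 6 at A[10]=B[14], then 6 at A[11]=B[15] gives a common subsequence of length 9. Since dp[11][15] = 9, nothing longer is possible.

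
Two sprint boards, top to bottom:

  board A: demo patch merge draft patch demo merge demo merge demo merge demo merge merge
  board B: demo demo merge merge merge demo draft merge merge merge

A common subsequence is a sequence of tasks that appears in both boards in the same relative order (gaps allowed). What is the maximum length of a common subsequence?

8

Match demo [1,2] → merge [3,3] → merge [7,4] → merge [9,5] → demo [10,6] → merge [11,8] → merge [13,9] → merge [14,10] — 8 tasks in the same relative order in both. dp[14][10] = 8 confirms this is the maximum.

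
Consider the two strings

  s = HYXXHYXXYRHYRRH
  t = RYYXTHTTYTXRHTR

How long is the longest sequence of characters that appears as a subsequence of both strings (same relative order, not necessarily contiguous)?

Match Y at s[2]=t[3] → X at s[3]=t[4] → H at s[5]=t[6] → Y at s[6]=t[9] → X at s[8]=t[11] → R at s[10]=t[12] → H at s[11]=t[13] → R at s[14]=t[15] — 8 characters in the same relative order in both. dp[15][15] = 8 confirms this is the maximum.

8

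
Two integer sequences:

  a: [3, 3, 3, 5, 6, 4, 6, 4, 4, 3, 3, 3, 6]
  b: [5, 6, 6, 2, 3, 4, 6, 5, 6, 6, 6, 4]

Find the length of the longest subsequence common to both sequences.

Match 3 at a[1]=b[5], 5 at a[4]=b[8], 6 at a[5]=b[10], 6 at a[7]=b[11], 4 at a[9]=b[12] — 5 values in the same relative order in both. Since dp[13][12] = 5, nothing longer is possible.

5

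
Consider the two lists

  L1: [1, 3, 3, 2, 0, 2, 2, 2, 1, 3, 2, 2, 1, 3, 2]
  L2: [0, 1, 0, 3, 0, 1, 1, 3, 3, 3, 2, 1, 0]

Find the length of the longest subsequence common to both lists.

Taking 1 at L1[1]=L2[2], then 3 at L1[3]=L2[4], then 0 at L1[5]=L2[5], then 1 at L1[9]=L2[7], then 3 at L1[10]=L2[10], then 2 at L1[12]=L2[11], then 1 at L1[13]=L2[12] gives a common subsequence of length 7. The LCS DP gives dp[15][13] = 7, so this is optimal.

7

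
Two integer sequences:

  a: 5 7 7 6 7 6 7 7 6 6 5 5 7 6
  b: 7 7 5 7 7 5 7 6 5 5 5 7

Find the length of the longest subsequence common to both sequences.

9

Taking 7 (a #2, b #1), 7 (a #3, b #2), 7 (a #5, b #4), 7 (a #7, b #5), 7 (a #8, b #7), 6 (a #9, b #8), 5 (a #11, b #10), 5 (a #12, b #11), 7 (a #13, b #12) gives a common subsequence of length 9. dp[14][12] = 9 confirms this is the maximum.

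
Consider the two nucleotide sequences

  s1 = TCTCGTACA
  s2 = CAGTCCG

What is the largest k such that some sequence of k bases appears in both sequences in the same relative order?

4

Taking T (s1 #1, s2 #4), then C (s1 #2, s2 #5), then C (s1 #4, s2 #6), then G (s1 #5, s2 #7) gives a common subsequence of length 4. The LCS DP gives dp[9][7] = 4, so this is optimal.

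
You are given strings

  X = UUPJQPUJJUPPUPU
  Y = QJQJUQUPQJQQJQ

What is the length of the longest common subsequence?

6

Pick U at X[1]=Y[5] → U at X[2]=Y[7] → P at X[3]=Y[8] → J at X[4]=Y[10] → Q at X[5]=Y[12] → J at X[8]=Y[13]; all 6 characters appear in both, in order. The LCS DP gives dp[15][14] = 6, so this is optimal.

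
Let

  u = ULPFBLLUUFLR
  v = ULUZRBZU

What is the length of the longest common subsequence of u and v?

4

Match U (u #1, v #1), then L (u #2, v #2), then B (u #5, v #6), then U (u #9, v #8) — 4 characters in the same relative order in both, and the DP table's final entry dp[12][8] is also 4, so no common subsequence is longer.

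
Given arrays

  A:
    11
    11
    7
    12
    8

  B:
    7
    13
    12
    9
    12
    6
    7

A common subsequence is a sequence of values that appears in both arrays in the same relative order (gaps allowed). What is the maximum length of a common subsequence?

Let dp[i][j] be the LCS length of the first i values of A and the first j values of B. dp[i][j] = dp[i-1][j-1]+1 when the i-th and j-th values match, else max(dp[i-1][j], dp[i][j-1]).
    ·  7 13 12  9 12  6  7
 ·  0  0  0  0  0  0  0  0
11  0  0  0  0  0  0  0  0
11  0  0  0  0  0  0  0  0
 7  0  1  1  1  1  1  1  1
12  0  1  1  2  2  2  2  2
 8  0  1  1  2  2  2  2  2
dp[5][7] = 2. One LCS (by backtracking along matches): 7, 12.

2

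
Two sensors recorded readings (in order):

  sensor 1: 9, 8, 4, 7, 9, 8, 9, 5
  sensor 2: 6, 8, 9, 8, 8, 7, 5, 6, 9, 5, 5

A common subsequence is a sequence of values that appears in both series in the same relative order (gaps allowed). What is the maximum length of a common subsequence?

5

Taking 9 (sensor 1 #1, sensor 2 #3), 8 (sensor 1 #2, sensor 2 #5), 7 (sensor 1 #4, sensor 2 #6), 9 (sensor 1 #5, sensor 2 #9), 5 (sensor 1 #8, sensor 2 #11) gives a common subsequence of length 5, and the DP table's final entry dp[8][11] is also 5, so no common subsequence is longer.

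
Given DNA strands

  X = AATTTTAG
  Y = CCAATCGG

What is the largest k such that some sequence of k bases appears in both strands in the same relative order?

Let dp[i][j] be the LCS length of the first i bases of X and the first j bases of Y. dp[i][j] = dp[i-1][j-1]+1 when the i-th and j-th bases match, else max(dp[i-1][j], dp[i][j-1]).
    ·  C  C  A  A  T  C  G  G
 ·  0  0  0  0  0  0  0  0  0
 A  0  0  0  1  1  1  1  1  1
 A  0  0  0  1  2  2  2  2  2
 T  0  0  0  1  2  3  3  3  3
 T  0  0  0  1  2  3  3  3  3
 T  0  0  0  1  2  3  3  3  3
 T  0  0  0  1  2  3  3  3  3
 A  0  0  0  1  2  3  3  3  3
 G  0  0  0  1  2  3  3  4  4
dp[8][8] = 4. One LCS (by backtracking along matches): AATG.

4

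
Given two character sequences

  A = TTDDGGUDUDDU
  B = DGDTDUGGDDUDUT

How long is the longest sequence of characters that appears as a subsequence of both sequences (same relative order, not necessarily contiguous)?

8

Taking T at A[2]=B[4], then D at A[3]=B[5], then G at A[5]=B[7], then G at A[6]=B[8], then D at A[8]=B[10], then U at A[9]=B[11], then D at A[11]=B[12], then U at A[12]=B[13] gives a common subsequence of length 8. dp[12][14] = 8 confirms this is the maximum.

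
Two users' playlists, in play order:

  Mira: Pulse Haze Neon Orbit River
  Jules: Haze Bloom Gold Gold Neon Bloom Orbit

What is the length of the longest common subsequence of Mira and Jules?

3

Match Haze (Mira #2, Jules #1), Neon (Mira #3, Jules #5), Orbit (Mira #4, Jules #7) — 3 songs in the same relative order in both, and the DP table's final entry dp[5][7] is also 3, so no common subsequence is longer.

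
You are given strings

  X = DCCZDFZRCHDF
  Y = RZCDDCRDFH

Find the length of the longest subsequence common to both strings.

Taking D (X #1, Y #5); then C (X #2, Y #6); then D (X #5, Y #8); then F (X #6, Y #9); then H (X #10, Y #10) gives a common subsequence of length 5. The LCS DP gives dp[12][10] = 5, so this is optimal.

5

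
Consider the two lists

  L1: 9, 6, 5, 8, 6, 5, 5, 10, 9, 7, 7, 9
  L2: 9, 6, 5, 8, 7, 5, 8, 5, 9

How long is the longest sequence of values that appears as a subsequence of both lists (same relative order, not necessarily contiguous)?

7

Match 9 [1,1], 6 [2,2], 5 [3,3], 8 [4,4], 5 [6,6], 5 [7,8], 9 [12,9] — 7 values in the same relative order in both. Since dp[12][9] = 7, nothing longer is possible.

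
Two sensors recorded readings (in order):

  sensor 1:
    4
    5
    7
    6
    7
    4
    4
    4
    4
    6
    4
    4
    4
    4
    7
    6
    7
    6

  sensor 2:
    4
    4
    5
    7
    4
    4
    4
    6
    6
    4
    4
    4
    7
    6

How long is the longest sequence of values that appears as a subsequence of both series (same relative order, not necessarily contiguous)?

Taking 4 [1,2], then 5 [2,3], then 7 [5,4], then 4 [6,5], then 4 [7,6], then 4 [8,7], then 6 [10,9], then 4 [12,10], then 4 [13,11], then 4 [14,12], then 7 [17,13], then 6 [18,14] gives a common subsequence of length 12. dp[18][14] = 12 confirms this is the maximum.

12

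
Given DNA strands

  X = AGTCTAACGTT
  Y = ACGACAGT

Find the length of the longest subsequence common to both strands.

6

Taking A at X[1]=Y[1], then G at X[2]=Y[3], then C at X[4]=Y[5], then A at X[7]=Y[6], then G at X[9]=Y[7], then T at X[11]=Y[8] gives a common subsequence of length 6. The LCS DP gives dp[11][8] = 6, so this is optimal.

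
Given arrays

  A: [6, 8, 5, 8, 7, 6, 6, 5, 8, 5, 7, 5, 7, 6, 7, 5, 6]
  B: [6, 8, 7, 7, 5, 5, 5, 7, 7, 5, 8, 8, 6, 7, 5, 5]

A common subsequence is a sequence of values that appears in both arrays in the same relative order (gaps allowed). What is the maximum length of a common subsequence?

One common subsequence of length 10: 6 (A #1, B #1), 8 (A #2, B #2), 5 (A #3, B #5), 5 (A #8, B #6), 5 (A #10, B #7), 7 (A #11, B #9), 5 (A #12, B #10), 6 (A #14, B #13), 7 (A #15, B #14), 5 (A #16, B #16). The LCS DP gives dp[17][16] = 10, so this is optimal.

10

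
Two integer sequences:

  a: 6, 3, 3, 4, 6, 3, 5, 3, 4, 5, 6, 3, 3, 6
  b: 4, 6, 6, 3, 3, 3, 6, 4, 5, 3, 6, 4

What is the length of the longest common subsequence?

8

Match 6 at a[1]=b[3]; then 3 at a[2]=b[5]; then 3 at a[3]=b[6]; then 6 at a[5]=b[7]; then 4 at a[9]=b[8]; then 5 at a[10]=b[9]; then 3 at a[13]=b[10]; then 6 at a[14]=b[11] — 8 values in the same relative order in both. Since dp[14][12] = 8, nothing longer is possible.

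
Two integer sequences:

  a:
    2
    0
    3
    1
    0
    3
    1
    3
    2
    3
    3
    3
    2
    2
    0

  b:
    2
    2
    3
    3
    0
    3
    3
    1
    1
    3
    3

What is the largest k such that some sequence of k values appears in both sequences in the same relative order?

One common subsequence of length 7: 2 (a #1, b #2), 0 (a #2, b #5), 3 (a #3, b #7), 1 (a #4, b #8), 1 (a #7, b #9), 3 (a #11, b #10), 3 (a #12, b #11). Since dp[15][11] = 7, nothing longer is possible.

7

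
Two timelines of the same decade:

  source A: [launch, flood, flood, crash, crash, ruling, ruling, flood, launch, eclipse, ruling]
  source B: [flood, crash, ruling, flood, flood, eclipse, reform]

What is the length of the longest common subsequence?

Pick flood (source A #3, source B #1), then crash (source A #5, source B #2), then ruling (source A #6, source B #3), then flood (source A #8, source B #5), then eclipse (source A #10, source B #6); all 5 events appear in both, in order, and the DP table's final entry dp[11][7] is also 5, so no common subsequence is longer.

5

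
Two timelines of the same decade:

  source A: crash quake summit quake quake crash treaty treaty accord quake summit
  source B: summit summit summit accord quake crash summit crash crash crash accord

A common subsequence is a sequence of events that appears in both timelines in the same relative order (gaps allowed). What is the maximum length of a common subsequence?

Match crash (source A #1, source B #6); then summit (source A #3, source B #7); then crash (source A #6, source B #10); then accord (source A #9, source B #11) — 4 events in the same relative order in both. dp[11][11] = 4 confirms this is the maximum.

4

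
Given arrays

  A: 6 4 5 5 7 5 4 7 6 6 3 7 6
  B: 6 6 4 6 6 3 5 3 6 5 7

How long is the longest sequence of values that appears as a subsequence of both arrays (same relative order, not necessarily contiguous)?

6

Let dp[i][j] be the LCS length of the first i values of A and the first j values of B. dp[i][j] = dp[i-1][j-1]+1 when the i-th and j-th values match, else max(dp[i-1][j], dp[i][j-1]).
    ·  6  6  4  6  6  3  5  3  6  5  7
 ·  0  0  0  0  0  0  0  0  0  0  0  0
 6  0  1  1  1  1  1  1  1  1  1  1  1
 4  0  1  1  2  2  2  2  2  2  2  2  2
 5  0  1  1  2  2  2  2  3  3  3  3  3
 5  0  1  1  2  2  2  2  3  3  3  4  4
 7  0  1  1  2  2  2  2  3  3  3  4  5
 5  0  1  1  2  2  2  2  3  3  3  4  5
 4  0  1  1  2  2  2  2  3  3  3  4  5
 7  0  1  1  2  2  2  2  3  3  3  4  5
 6  0  1  2  2  3  3  3  3  3  4  4  5
 6  0  1  2  2  3  4  4  4  4  4  4  5
 3  0  1  2  2  3  4  5  5  5  5  5  5
 7  0  1  2  2  3  4  5  5  5  5  5  6
 6  0  1  2  2  3  4  5  5  5  6  6  6
dp[13][11] = 6. One LCS (by backtracking along matches): 6, 4, 6, 6, 3, 7.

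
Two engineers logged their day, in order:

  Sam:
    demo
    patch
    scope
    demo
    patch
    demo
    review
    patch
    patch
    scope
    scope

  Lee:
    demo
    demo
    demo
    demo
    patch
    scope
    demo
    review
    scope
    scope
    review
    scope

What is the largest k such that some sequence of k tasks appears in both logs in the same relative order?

Taking demo [1,4] → patch [2,5] → scope [3,6] → demo [6,7] → review [7,8] → scope [10,10] → scope [11,12] gives a common subsequence of length 7. Since dp[11][12] = 7, nothing longer is possible.

7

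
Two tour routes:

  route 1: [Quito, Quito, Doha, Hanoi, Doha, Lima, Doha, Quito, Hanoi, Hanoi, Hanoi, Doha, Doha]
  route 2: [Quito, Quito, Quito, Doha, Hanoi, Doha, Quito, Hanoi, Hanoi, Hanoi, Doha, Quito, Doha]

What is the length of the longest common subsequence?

Pick Quito (route 1 #1, route 2 #2); then Quito (route 1 #2, route 2 #3); then Doha (route 1 #3, route 2 #4); then Hanoi (route 1 #4, route 2 #5); then Doha (route 1 #7, route 2 #6); then Quito (route 1 #8, route 2 #7); then Hanoi (route 1 #9, route 2 #8); then Hanoi (route 1 #10, route 2 #9); then Hanoi (route 1 #11, route 2 #10); then Doha (route 1 #12, route 2 #11); then Doha (route 1 #13, route 2 #13); all 11 stops appear in both, in order, and the DP table's final entry dp[13][13] is also 11, so no common subsequence is longer.

11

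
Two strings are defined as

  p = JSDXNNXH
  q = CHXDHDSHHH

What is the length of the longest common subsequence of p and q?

2

Pick S at p[2]=q[7], H at p[8]=q[10]; all 2 characters appear in both, in order, and the DP table's final entry dp[8][10] is also 2, so no common subsequence is longer.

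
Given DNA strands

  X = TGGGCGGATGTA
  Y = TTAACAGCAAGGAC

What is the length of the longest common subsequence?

6

Pick T at X[1]=Y[2], G at X[4]=Y[7], C at X[5]=Y[8], G at X[6]=Y[11], G at X[7]=Y[12], A at X[8]=Y[13]; all 6 bases appear in both, in order, and the DP table's final entry dp[12][14] is also 6, so no common subsequence is longer.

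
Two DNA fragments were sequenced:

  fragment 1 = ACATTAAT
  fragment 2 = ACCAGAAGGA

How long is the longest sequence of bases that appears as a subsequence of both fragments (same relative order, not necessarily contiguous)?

5

Taking A (fragment 1 #1, fragment 2 #1); then C (fragment 1 #2, fragment 2 #3); then A (fragment 1 #3, fragment 2 #6); then A (fragment 1 #6, fragment 2 #7); then A (fragment 1 #7, fragment 2 #10) gives a common subsequence of length 5. Since dp[8][10] = 5, nothing longer is possible.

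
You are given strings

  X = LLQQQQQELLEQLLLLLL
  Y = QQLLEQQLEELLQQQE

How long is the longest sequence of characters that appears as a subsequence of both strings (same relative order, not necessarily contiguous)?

9

Pick Q at X[6]=Y[1] → Q at X[7]=Y[2] → L at X[9]=Y[3] → L at X[10]=Y[4] → E at X[11]=Y[5] → Q at X[12]=Y[7] → L at X[13]=Y[8] → L at X[14]=Y[11] → L at X[15]=Y[12]; all 9 characters appear in both, in order. Since dp[18][16] = 9, nothing longer is possible.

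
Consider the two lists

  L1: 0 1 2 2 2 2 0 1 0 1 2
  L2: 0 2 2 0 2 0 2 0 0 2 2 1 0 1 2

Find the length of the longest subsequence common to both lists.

10

One common subsequence of length 10: 0 [1,1], then 2 [3,2], then 2 [4,3], then 2 [5,5], then 2 [6,7], then 0 [7,9], then 1 [8,12], then 0 [9,13], then 1 [10,14], then 2 [11,15], and the DP table's final entry dp[11][15] is also 10, so no common subsequence is longer.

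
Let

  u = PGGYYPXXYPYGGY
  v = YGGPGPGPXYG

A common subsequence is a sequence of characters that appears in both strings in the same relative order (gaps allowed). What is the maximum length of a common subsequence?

7

Match P [1,4] → G [2,5] → G [3,7] → P [6,8] → X [8,9] → Y [11,10] → G [13,11] — 7 characters in the same relative order in both. Since dp[14][11] = 7, nothing longer is possible.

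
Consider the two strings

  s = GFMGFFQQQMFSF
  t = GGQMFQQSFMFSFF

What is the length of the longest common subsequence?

9

One common subsequence of length 9: G at s[1]=t[2], then M at s[3]=t[4], then F at s[6]=t[5], then Q at s[7]=t[6], then Q at s[8]=t[7], then M at s[10]=t[10], then F at s[11]=t[11], then S at s[12]=t[12], then F at s[13]=t[14]. The LCS DP gives dp[13][14] = 9, so this is optimal.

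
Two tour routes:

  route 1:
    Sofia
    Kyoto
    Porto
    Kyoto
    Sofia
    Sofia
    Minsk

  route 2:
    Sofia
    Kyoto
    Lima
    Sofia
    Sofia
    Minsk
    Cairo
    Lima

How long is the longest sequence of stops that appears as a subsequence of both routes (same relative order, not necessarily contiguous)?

Pick Sofia (route 1 #1, route 2 #1), then Kyoto (route 1 #2, route 2 #2), then Sofia (route 1 #5, route 2 #4), then Sofia (route 1 #6, route 2 #5), then Minsk (route 1 #7, route 2 #6); all 5 stops appear in both, in order. dp[7][8] = 5 confirms this is the maximum.

5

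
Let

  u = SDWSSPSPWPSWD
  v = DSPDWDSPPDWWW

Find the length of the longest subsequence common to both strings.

8

Match S (u #1, v #2); then D (u #2, v #4); then W (u #3, v #5); then S (u #5, v #7); then P (u #6, v #8); then P (u #8, v #9); then W (u #9, v #12); then W (u #12, v #13) — 8 characters in the same relative order in both. Since dp[13][13] = 8, nothing longer is possible.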